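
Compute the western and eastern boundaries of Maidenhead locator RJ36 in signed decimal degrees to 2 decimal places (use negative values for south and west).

Field R=17, J=9: +17·20° lon, +9·10° lat → SW at lon 160°, lat 0°.
Square 3, 6: +3·2° lon, +6·1° lat → SW at lon 166°, lat 6°.
Cell spans 2° lon × 1° lat.
west 166.00, east 168.00.

166.00, 168.00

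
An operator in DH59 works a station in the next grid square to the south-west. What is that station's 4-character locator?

Longitude square 5; −1 → 4.
Latitude square 9; −1 → 8.

DH48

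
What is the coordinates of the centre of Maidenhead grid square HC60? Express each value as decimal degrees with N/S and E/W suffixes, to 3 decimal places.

69.500° S, 27.000° W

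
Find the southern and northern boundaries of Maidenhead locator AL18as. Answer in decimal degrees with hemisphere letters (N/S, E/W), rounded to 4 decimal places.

28.7500° N, 28.7917° N

Field A=0, L=11: +0·20° lon, +11·10° lat → SW at lon -180°, lat 20°.
Square 1, 8: +1·2° lon, +8·1° lat → SW at lon -178°, lat 28°.
Subsquare a=0, s=18: +0·0.0833333° lon, +18·0.0416667° lat → SW at lon -178°, lat 28.75°.
Cell spans 0.0833333° lon × 0.0416667° lat.
south 28.7500° N, north 28.7917° N.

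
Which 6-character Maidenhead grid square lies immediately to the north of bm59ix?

Latitude subsquare x = 23; +1 → 24, wraps to 0 = a, carry into square.
Latitude square 9; +1 → 10, wraps to 0, carry into field.
Latitude field M = 12; +1 → 13 = N.
The longitude characters are unchanged.

BN50ia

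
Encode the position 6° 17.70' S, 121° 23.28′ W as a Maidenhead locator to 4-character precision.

CI93

Add 180° to longitude and 90° to latitude: 58.61, 83.70.
Field (20°×10°, letters A–R): lon ⌊58.61/20⌋ = 2 → C; lat ⌊83.70/10⌋ = 8 → I.
Square (2°×1°, digits 0–9): lon ⌊18.61/2⌋ = 9; lat ⌊3.70/1⌋ = 3.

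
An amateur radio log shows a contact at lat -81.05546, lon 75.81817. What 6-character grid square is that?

MA78vw

Shift to the Maidenhead origin (180°W, 90°S): lon 255.8182, lat 8.9445.
Field: lon ⌊255.8182/20⌋ = 12 → M; lat ⌊8.9445/10⌋ = 0 → A.
Square: lon ⌊15.8182/2⌋ = 7; lat ⌊8.9445/1⌋ = 8.
Subsquare: lon ⌊1.8182/0.0833333⌋ = 21 → v; lat ⌊0.9445/0.0416667⌋ = 22 → w.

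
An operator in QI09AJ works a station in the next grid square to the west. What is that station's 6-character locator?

Longitude subsquare a = 0; −1 → -1, wraps to 23 = x, carry into square.
Longitude square 0; −1 → -1, wraps to 9, carry into field.
Longitude field Q = 16; −1 → 15 = P.
The latitude characters are unchanged.

PI99xj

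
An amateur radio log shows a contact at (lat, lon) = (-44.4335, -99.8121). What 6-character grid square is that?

EE05cn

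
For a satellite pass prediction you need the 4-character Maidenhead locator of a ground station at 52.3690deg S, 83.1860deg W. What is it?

ED87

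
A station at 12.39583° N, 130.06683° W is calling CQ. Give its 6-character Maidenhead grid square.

Shift to the Maidenhead origin (180°W, 90°S): lon 49.9332, lat 102.3958.
Field: lon ⌊49.9332/20⌋ = 2 → C; lat ⌊102.3958/10⌋ = 10 → K.
Square: lon ⌊9.9332/2⌋ = 4; lat ⌊2.3958/1⌋ = 2.
Subsquare: lon ⌊1.9332/0.0833333⌋ = 23 → x; lat ⌊0.3958/0.0416667⌋ = 9 → j.

CK42xj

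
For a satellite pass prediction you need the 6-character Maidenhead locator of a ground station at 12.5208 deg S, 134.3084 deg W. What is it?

CH27ul

Add 180° to longitude and 90° to latitude: 45.6916, 77.4792.
Field: lon ⌊45.6916/20⌋ = 2 → C; lat ⌊77.4792/10⌋ = 7 → H.
Square: lon ⌊5.6916/2⌋ = 2; lat ⌊7.4792/1⌋ = 7.
Subsquare: lon ⌊1.6916/0.0833333⌋ = 20 → u; lat ⌊0.4792/0.0416667⌋ = 11 → l.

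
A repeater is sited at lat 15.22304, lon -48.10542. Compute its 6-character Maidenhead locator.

Shift to the Maidenhead origin (180°W, 90°S): lon 131.8946, lat 105.2230.
Field (20°×10°, letters A–R): lon ⌊131.8946/20⌋ = 6 → G; lat ⌊105.2230/10⌋ = 10 → K.
Square (2°×1°, digits 0–9): lon ⌊11.8946/2⌋ = 5; lat ⌊5.2230/1⌋ = 5.
Subsquare (5′×2.5′, letters a–x): lon ⌊1.8946/0.0833333⌋ = 22 → w; lat ⌊0.2230/0.0416667⌋ = 5 → f.

GK55wf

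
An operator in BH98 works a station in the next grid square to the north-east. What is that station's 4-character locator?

Longitude square 9; +1 → 10, wraps to 0, carry into field.
Longitude field B = 1; +1 → 2 = C.
Latitude square 8; +1 → 9.

CH09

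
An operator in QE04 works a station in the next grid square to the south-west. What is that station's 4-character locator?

Longitude square 0; −1 → -1, wraps to 9, carry into field.
Longitude field Q = 16; −1 → 15 = P.
Latitude square 4; −1 → 3.

PE93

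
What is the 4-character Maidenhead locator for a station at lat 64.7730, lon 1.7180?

JP04

Shift to the Maidenhead origin (180°W, 90°S): lon 181.72, lat 154.77.
Field: 181.72/20 → 9 → J, 154.77/10 → 15 → P; chars JP.
Square: 1.72/2 → 0, 4.77/1 → 4; chars 04.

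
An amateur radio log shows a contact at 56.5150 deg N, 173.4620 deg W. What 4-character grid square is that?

Offset from 180°W / 90°S: lon 6.54°, lat 146.51°.
Field: 6.54/20 → 0 → A, 146.51/10 → 14 → O; chars AO.
Square: 6.54/2 → 3, 6.51/1 → 6; chars 36.

AO36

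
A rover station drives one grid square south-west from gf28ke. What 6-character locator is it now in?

GF28jd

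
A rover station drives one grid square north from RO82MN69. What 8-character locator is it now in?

Latitude extended square 9; +1 → 10, wraps to 0, carry into subsquare.
Latitude subsquare n = 13; +1 → 14 = o.
The longitude characters are unchanged.

RO82mo60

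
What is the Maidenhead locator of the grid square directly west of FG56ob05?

Longitude extended square 0; −1 → -1, wraps to 9, carry into subsquare.
Longitude subsquare o = 14; −1 → 13 = n.
The latitude characters are unchanged.

FG56nb95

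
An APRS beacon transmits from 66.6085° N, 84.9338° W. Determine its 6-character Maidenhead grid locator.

Add 180° to longitude and 90° to latitude: 95.0662, 156.6085.
Field: 95.0662/20 → 4 → E, 156.6085/10 → 15 → P; chars EP.
Square: 15.0662/2 → 7, 6.6085/1 → 6; chars 76.
Subsquare: 1.0662/0.0833333 → 12 → m, 0.6085/0.0416667 → 14 → o; chars mo.

EP76mo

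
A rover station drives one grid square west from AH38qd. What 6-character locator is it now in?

Longitude subsquare q = 16; −1 → 15 = p.
The latitude characters are unchanged.

AH38pd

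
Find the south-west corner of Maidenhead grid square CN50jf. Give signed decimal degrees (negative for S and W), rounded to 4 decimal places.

Field C=2, N=13: +2·20° lon, +13·10° lat → SW at lon -140°, lat 40°.
Square 5, 0: +5·2° lon, +0·1° lat → SW at lon -130°, lat 40°.
Subsquare j=9, f=5: +9·0.0833333° lon, +5·0.0416667° lat → SW at lon -129.25°, lat 40.2083°.
latitude 40.2083, longitude -129.2500.

40.2083, -129.2500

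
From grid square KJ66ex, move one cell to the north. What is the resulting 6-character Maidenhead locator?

KJ67ea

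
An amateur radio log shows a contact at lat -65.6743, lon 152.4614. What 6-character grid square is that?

Add 180° to longitude and 90° to latitude: 332.4614, 24.3257.
Field: lon ⌊332.4614/20⌋ = 16 → Q; lat ⌊24.3257/10⌋ = 2 → C.
Square: lon ⌊12.4614/2⌋ = 6; lat ⌊4.3257/1⌋ = 4.
Subsquare: lon ⌊0.4614/0.0833333⌋ = 5 → f; lat ⌊0.3257/0.0416667⌋ = 7 → h.

QC64fh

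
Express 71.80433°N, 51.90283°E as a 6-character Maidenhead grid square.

LQ51wt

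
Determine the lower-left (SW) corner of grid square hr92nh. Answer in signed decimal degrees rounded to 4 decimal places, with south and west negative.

Field H=7, R=17: +7·20° lon, +17·10° lat → SW at lon -40°, lat 80°.
Square 9, 2: +9·2° lon, +2·1° lat → SW at lon -22°, lat 82°.
Subsquare n=13, h=7: +13·0.0833333° lon, +7·0.0416667° lat → SW at lon -20.9167°, lat 82.2917°.
latitude 82.2917, longitude -20.9167.

82.2917, -20.9167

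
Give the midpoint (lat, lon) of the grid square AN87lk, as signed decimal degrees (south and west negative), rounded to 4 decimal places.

47.4375, -163.0417

Field A=0, N=13: +0·20° lon, +13·10° lat → SW at lon -180°, lat 40°.
Square 8, 7: +8·2° lon, +7·1° lat → SW at lon -164°, lat 47°.
Subsquare l=11, k=10: +11·0.0833333° lon, +10·0.0416667° lat → SW at lon -163.083°, lat 47.4167°.
Cell spans 0.0833333° lon × 0.0416667° lat. Centre is SW corner plus half of each.
latitude 47.4375, longitude -163.0417.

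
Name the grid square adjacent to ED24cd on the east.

ED24dd

Longitude subsquare c = 2; +1 → 3 = d.
The latitude characters are unchanged.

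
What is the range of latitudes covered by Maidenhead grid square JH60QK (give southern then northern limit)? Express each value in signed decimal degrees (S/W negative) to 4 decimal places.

Field J=9, H=7: +9·20° lon, +7·10° lat → SW at lon 0°, lat -20°.
Square 6, 0: +6·2° lon, +0·1° lat → SW at lon 12°, lat -20°.
Subsquare q=16, k=10: +16·0.0833333° lon, +10·0.0416667° lat → SW at lon 13.3333°, lat -19.5833°.
Cell spans 0.0833333° lon × 0.0416667° lat.
south -19.5833, north -19.5417.

-19.5833, -19.5417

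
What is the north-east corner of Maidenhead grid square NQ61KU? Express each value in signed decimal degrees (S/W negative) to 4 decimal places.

Field N=13, Q=16: +13·20° lon, +16·10° lat → SW at lon 80°, lat 70°.
Square 6, 1: +6·2° lon, +1·1° lat → SW at lon 92°, lat 71°.
Subsquare k=10, u=20: +10·0.0833333° lon, +20·0.0416667° lat → SW at lon 92.8333°, lat 71.8333°.
Cell spans 0.0833333° lon × 0.0416667° lat. NE corner is SW corner plus one full cell.
latitude 71.8750, longitude 92.9167.

71.8750, 92.9167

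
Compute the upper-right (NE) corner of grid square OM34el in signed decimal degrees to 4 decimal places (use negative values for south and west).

34.5000, 106.4167

Field O=14, M=12: +14·20° lon, +12·10° lat → SW at lon 100°, lat 30°.
Square 3, 4: +3·2° lon, +4·1° lat → SW at lon 106°, lat 34°.
Subsquare e=4, l=11: +4·0.0833333° lon, +11·0.0416667° lat → SW at lon 106.333°, lat 34.4583°.
Cell spans 0.0833333° lon × 0.0416667° lat. NE corner is SW corner plus one full cell.
latitude 34.5000, longitude 106.4167.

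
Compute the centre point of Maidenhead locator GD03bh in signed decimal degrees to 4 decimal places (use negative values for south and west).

-56.6875, -59.8750

Field G=6, D=3: +6·20° lon, +3·10° lat → SW at lon -60°, lat -60°.
Square 0, 3: +0·2° lon, +3·1° lat → SW at lon -60°, lat -57°.
Subsquare b=1, h=7: +1·0.0833333° lon, +7·0.0416667° lat → SW at lon -59.9167°, lat -56.7083°.
Cell spans 0.0833333° lon × 0.0416667° lat. Centre is SW corner plus half of each.
latitude -56.6875, longitude -59.8750.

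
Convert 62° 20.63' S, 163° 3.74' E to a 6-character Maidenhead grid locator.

RC17mp

Offset from 180°W / 90°S: lon 343.0623°, lat 27.6562°.
Field (20°×10°, letters A–R): lon ⌊343.0623/20⌋ = 17 → R; lat ⌊27.6562/10⌋ = 2 → C.
Square (2°×1°, digits 0–9): lon ⌊3.0623/2⌋ = 1; lat ⌊7.6562/1⌋ = 7.
Subsquare (5′×2.5′, letters a–x): lon ⌊1.0623/0.0833333⌋ = 12 → m; lat ⌊0.6562/0.0416667⌋ = 15 → p.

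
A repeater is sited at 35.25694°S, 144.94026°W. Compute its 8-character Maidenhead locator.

Shift to the Maidenhead origin (180°W, 90°S): lon 35.05974, lat 54.74306.
Field: lon ⌊35.05974/20⌋ = 1 → B; lat ⌊54.74306/10⌋ = 5 → F.
Square: lon ⌊15.05974/2⌋ = 7; lat ⌊4.74306/1⌋ = 4.
Subsquare: lon ⌊1.05974/0.0833333⌋ = 12 → m; lat ⌊0.74306/0.0416667⌋ = 17 → r.
Extended square: lon ⌊0.05974/0.00833333⌋ = 7; lat ⌊0.03473/0.00416667⌋ = 8.

BF74mr78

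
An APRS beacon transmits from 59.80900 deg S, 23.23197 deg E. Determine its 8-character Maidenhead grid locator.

KD10oe75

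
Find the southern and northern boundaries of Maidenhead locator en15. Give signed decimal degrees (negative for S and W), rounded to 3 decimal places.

Field E=4, N=13: +4·20° lon, +13·10° lat → SW at lon -100°, lat 40°.
Square 1, 5: +1·2° lon, +5·1° lat → SW at lon -98°, lat 45°.
Cell spans 2° lon × 1° lat.
south 45.000, north 46.000.

45.000, 46.000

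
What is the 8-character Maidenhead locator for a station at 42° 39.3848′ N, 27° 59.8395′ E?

KN32xp97

Add 180° to longitude and 90° to latitude: 207.99732, 132.65641.
Field: lon ⌊207.99732/20⌋ = 10 → K; lat ⌊132.65641/10⌋ = 13 → N.
Square: lon ⌊7.99732/2⌋ = 3; lat ⌊2.65641/1⌋ = 2.
Subsquare: lon ⌊1.99732/0.0833333⌋ = 23 → x; lat ⌊0.65641/0.0416667⌋ = 15 → p.
Extended square: lon ⌊0.08066/0.00833333⌋ = 9; lat ⌊0.03141/0.00416667⌋ = 7.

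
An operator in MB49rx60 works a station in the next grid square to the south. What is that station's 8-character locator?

MB49rw69

Latitude extended square 0; −1 → -1, wraps to 9, carry into subsquare.
Latitude subsquare x = 23; −1 → 22 = w.
The longitude characters are unchanged.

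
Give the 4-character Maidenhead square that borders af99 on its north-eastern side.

BG00

Longitude square 9; +1 → 10, wraps to 0, carry into field.
Longitude field A = 0; +1 → 1 = B.
Latitude square 9; +1 → 10, wraps to 0, carry into field.
Latitude field F = 5; +1 → 6 = G.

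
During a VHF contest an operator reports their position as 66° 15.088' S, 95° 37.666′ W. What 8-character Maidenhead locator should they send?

EC23er49

Offset from 180°W / 90°S: lon 84.37223°, lat 23.74853°.
Field: 84.37223/20 → 4 → E, 23.74853/10 → 2 → C; chars EC.
Square: 4.37223/2 → 2, 3.74853/1 → 3; chars 23.
Subsquare: 0.37223/0.0833333 → 4 → e, 0.74853/0.0416667 → 17 → r; chars er.
Extended square: 0.03890/0.00833333 → 4, 0.04020/0.00416667 → 9; chars 49.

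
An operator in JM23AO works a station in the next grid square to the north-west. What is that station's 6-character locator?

JM13xp

Longitude subsquare a = 0; −1 → -1, wraps to 23 = x, carry into square.
Longitude square 2; −1 → 1.
Latitude subsquare o = 14; +1 → 15 = p.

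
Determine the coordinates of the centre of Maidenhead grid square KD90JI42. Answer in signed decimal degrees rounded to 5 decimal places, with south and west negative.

-59.65625, 38.78750

Field K=10, D=3: +10·20° lon, +3·10° lat → SW at lon 20°, lat -60°.
Square 9, 0: +9·2° lon, +0·1° lat → SW at lon 38°, lat -60°.
Subsquare j=9, i=8: +9·0.0833333° lon, +8·0.0416667° lat → SW at lon 38.75°, lat -59.6667°.
Extended square 4, 2: +4·0.00833333° lon, +2·0.00416667° lat → SW at lon 38.7833°, lat -59.6583°.
Cell spans 0.00833333° lon × 0.00416667° lat. Centre is SW corner plus half of each.
latitude -59.65625, longitude 38.78750.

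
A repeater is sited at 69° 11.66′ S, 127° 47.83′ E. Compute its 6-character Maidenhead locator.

PC30vt

Shift to the Maidenhead origin (180°W, 90°S): lon 307.7972, lat 20.8057.
Field: 307.7972/20 → 15 → P, 20.8057/10 → 2 → C; chars PC.
Square: 7.7972/2 → 3, 0.8057/1 → 0; chars 30.
Subsquare: 1.7972/0.0833333 → 21 → v, 0.8057/0.0416667 → 19 → t; chars vt.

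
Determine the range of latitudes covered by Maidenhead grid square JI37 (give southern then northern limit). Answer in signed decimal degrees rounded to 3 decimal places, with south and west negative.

Field J=9, I=8: +9·20° lon, +8·10° lat → SW at lon 0°, lat -10°.
Square 3, 7: +3·2° lon, +7·1° lat → SW at lon 6°, lat -3°.
Cell spans 2° lon × 1° lat.
south -3.000, north -2.000.

-3.000, -2.000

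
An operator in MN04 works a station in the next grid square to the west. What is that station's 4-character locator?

LN94

Longitude square 0; −1 → -1, wraps to 9, carry into field.
Longitude field M = 12; −1 → 11 = L.
The latitude characters are unchanged.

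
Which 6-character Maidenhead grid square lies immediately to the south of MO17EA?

MO16ex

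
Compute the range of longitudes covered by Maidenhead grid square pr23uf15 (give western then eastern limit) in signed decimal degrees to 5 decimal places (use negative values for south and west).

125.67500, 125.68333

Field P=15, R=17: +15·20° lon, +17·10° lat → SW at lon 120°, lat 80°.
Square 2, 3: +2·2° lon, +3·1° lat → SW at lon 124°, lat 83°.
Subsquare u=20, f=5: +20·0.0833333° lon, +5·0.0416667° lat → SW at lon 125.667°, lat 83.2083°.
Extended square 1, 5: +1·0.00833333° lon, +5·0.00416667° lat → SW at lon 125.675°, lat 83.2292°.
Cell spans 0.00833333° lon × 0.00416667° lat.
west 125.67500, east 125.68333.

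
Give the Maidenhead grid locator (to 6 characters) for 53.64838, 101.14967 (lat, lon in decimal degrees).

Offset from 180°W / 90°S: lon 281.1497°, lat 143.6484°.
Field (20°×10°, letters A–R): lon ⌊281.1497/20⌋ = 14 → O; lat ⌊143.6484/10⌋ = 14 → O.
Square (2°×1°, digits 0–9): lon ⌊1.1497/2⌋ = 0; lat ⌊3.6484/1⌋ = 3.
Subsquare (5′×2.5′, letters a–x): lon ⌊1.1497/0.0833333⌋ = 13 → n; lat ⌊0.6484/0.0416667⌋ = 15 → p.

OO03np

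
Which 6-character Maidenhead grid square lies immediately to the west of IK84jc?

IK84ic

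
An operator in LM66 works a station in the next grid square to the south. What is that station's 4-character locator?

LM65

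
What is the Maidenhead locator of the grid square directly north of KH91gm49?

KH91gn40

Latitude extended square 9; +1 → 10, wraps to 0, carry into subsquare.
Latitude subsquare m = 12; +1 → 13 = n.
The longitude characters are unchanged.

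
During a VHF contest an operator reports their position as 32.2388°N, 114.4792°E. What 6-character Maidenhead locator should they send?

OM72ff

Shift to the Maidenhead origin (180°W, 90°S): lon 294.4792, lat 122.2388.
Field (20°×10°, letters A–R): 294.4792/20 → 14 → O, 122.2388/10 → 12 → M; chars OM.
Square (2°×1°, digits 0–9): 14.4792/2 → 7, 2.2388/1 → 2; chars 72.
Subsquare (5′×2.5′, letters a–x): 0.4792/0.0833333 → 5 → f, 0.2388/0.0416667 → 5 → f; chars ff.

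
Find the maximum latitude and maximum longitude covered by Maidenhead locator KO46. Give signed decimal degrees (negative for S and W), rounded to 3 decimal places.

57.000, 30.000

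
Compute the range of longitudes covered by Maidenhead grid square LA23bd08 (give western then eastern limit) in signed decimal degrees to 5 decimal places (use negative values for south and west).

Field L=11, A=0: +11·20° lon, +0·10° lat → SW at lon 40°, lat -90°.
Square 2, 3: +2·2° lon, +3·1° lat → SW at lon 44°, lat -87°.
Subsquare b=1, d=3: +1·0.0833333° lon, +3·0.0416667° lat → SW at lon 44.0833°, lat -86.875°.
Extended square 0, 8: +0·0.00833333° lon, +8·0.00416667° lat → SW at lon 44.0833°, lat -86.8417°.
Cell spans 0.00833333° lon × 0.00416667° lat.
west 44.08333, east 44.09167.

44.08333, 44.09167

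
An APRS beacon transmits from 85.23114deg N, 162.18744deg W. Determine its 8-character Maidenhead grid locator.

Shift to the Maidenhead origin (180°W, 90°S): lon 17.81256, lat 175.23114.
Field: lon ⌊17.81256/20⌋ = 0 → A; lat ⌊175.23114/10⌋ = 17 → R.
Square: lon ⌊17.81256/2⌋ = 8; lat ⌊5.23114/1⌋ = 5.
Subsquare: lon ⌊1.81256/0.0833333⌋ = 21 → v; lat ⌊0.23114/0.0416667⌋ = 5 → f.
Extended square: lon ⌊0.06256/0.00833333⌋ = 7; lat ⌊0.02281/0.00416667⌋ = 5.

AR85vf75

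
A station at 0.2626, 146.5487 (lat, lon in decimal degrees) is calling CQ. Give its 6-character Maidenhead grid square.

QJ30gg

Shift to the Maidenhead origin (180°W, 90°S): lon 326.5487, lat 90.2626.
Field (20°×10°, letters A–R): lon ⌊326.5487/20⌋ = 16 → Q; lat ⌊90.2626/10⌋ = 9 → J.
Square (2°×1°, digits 0–9): lon ⌊6.5487/2⌋ = 3; lat ⌊0.2626/1⌋ = 0.
Subsquare (5′×2.5′, letters a–x): lon ⌊0.5487/0.0833333⌋ = 6 → g; lat ⌊0.2626/0.0416667⌋ = 6 → g.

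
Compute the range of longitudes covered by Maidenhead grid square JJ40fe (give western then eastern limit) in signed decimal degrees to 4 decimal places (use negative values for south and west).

8.4167, 8.5000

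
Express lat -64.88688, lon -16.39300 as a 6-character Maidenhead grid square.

IC15tc

Offset from 180°W / 90°S: lon 163.6070°, lat 25.1131°.
Field: lon ⌊163.6070/20⌋ = 8 → I; lat ⌊25.1131/10⌋ = 2 → C.
Square: lon ⌊3.6070/2⌋ = 1; lat ⌊5.1131/1⌋ = 5.
Subsquare: lon ⌊1.6070/0.0833333⌋ = 19 → t; lat ⌊0.1131/0.0416667⌋ = 2 → c.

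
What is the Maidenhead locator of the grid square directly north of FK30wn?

FK30wo

Latitude subsquare n = 13; +1 → 14 = o.
The longitude characters are unchanged.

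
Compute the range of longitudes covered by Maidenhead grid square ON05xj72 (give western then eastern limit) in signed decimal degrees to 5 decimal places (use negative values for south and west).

101.97500, 101.98333

Field O=14, N=13: +14·20° lon, +13·10° lat → SW at lon 100°, lat 40°.
Square 0, 5: +0·2° lon, +5·1° lat → SW at lon 100°, lat 45°.
Subsquare x=23, j=9: +23·0.0833333° lon, +9·0.0416667° lat → SW at lon 101.917°, lat 45.375°.
Extended square 7, 2: +7·0.00833333° lon, +2·0.00416667° lat → SW at lon 101.975°, lat 45.3833°.
Cell spans 0.00833333° lon × 0.00416667° lat.
west 101.97500, east 101.98333.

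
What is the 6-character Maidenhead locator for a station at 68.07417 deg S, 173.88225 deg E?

Shift to the Maidenhead origin (180°W, 90°S): lon 353.8822, lat 21.9258.
Field (20°×10°, letters A–R): 353.8822/20 → 17 → R, 21.9258/10 → 2 → C; chars RC.
Square (2°×1°, digits 0–9): 13.8822/2 → 6, 1.9258/1 → 1; chars 61.
Subsquare (5′×2.5′, letters a–x): 1.8822/0.0833333 → 22 → w, 0.9258/0.0416667 → 22 → w; chars ww.

RC61ww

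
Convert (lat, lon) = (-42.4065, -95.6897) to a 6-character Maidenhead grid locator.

EE27do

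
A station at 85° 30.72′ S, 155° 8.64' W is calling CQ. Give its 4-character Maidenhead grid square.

Add 180° to longitude and 90° to latitude: 24.86, 4.49.
Field (20°×10°, letters A–R): lon ⌊24.86/20⌋ = 1 → B; lat ⌊4.49/10⌋ = 0 → A.
Square (2°×1°, digits 0–9): lon ⌊4.86/2⌋ = 2; lat ⌊4.49/1⌋ = 4.

BA24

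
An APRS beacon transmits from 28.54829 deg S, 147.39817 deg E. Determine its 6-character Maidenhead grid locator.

Add 180° to longitude and 90° to latitude: 327.3982, 61.4517.
Field: 327.3982/20 → 16 → Q, 61.4517/10 → 6 → G; chars QG.
Square: 7.3982/2 → 3, 1.4517/1 → 1; chars 31.
Subsquare: 1.3982/0.0833333 → 16 → q, 0.4517/0.0416667 → 10 → k; chars qk.

QG31qk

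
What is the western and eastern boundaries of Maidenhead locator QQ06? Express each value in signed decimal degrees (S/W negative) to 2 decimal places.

140.00, 142.00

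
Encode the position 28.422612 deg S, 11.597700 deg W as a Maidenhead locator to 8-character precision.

Shift to the Maidenhead origin (180°W, 90°S): lon 168.40230, lat 61.57739.
Field: lon ⌊168.40230/20⌋ = 8 → I; lat ⌊61.57739/10⌋ = 6 → G.
Square: lon ⌊8.40230/2⌋ = 4; lat ⌊1.57739/1⌋ = 1.
Subsquare: lon ⌊0.40230/0.0833333⌋ = 4 → e; lat ⌊0.57739/0.0416667⌋ = 13 → n.
Extended square: lon ⌊0.06897/0.00833333⌋ = 8; lat ⌊0.03572/0.00416667⌋ = 8.

IG41en88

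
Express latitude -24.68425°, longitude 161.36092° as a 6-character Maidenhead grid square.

RG05qh

Shift to the Maidenhead origin (180°W, 90°S): lon 341.3609, lat 65.3158.
Field: 341.3609/20 → 17 → R, 65.3158/10 → 6 → G; chars RG.
Square: 1.3609/2 → 0, 5.3158/1 → 5; chars 05.
Subsquare: 1.3609/0.0833333 → 16 → q, 0.3158/0.0416667 → 7 → h; chars qh.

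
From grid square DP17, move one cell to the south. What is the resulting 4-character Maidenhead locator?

Latitude square 7; −1 → 6.
The longitude characters are unchanged.

DP16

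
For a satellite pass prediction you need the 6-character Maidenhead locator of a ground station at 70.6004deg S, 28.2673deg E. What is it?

KB49dj

Add 180° to longitude and 90° to latitude: 208.2673, 19.3996.
Field: 208.2673/20 → 10 → K, 19.3996/10 → 1 → B; chars KB.
Square: 8.2673/2 → 4, 9.3996/1 → 9; chars 49.
Subsquare: 0.2673/0.0833333 → 3 → d, 0.3996/0.0416667 → 9 → j; chars dj.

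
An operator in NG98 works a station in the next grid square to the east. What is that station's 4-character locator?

Longitude square 9; +1 → 10, wraps to 0, carry into field.
Longitude field N = 13; +1 → 14 = O.
The latitude characters are unchanged.

OG08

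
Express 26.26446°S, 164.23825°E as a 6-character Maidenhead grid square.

RG23cr

Shift to the Maidenhead origin (180°W, 90°S): lon 344.2382, lat 63.7355.
Field: 344.2382/20 → 17 → R, 63.7355/10 → 6 → G; chars RG.
Square: 4.2382/2 → 2, 3.7355/1 → 3; chars 23.
Subsquare: 0.2382/0.0833333 → 2 → c, 0.7355/0.0416667 → 17 → r; chars cr.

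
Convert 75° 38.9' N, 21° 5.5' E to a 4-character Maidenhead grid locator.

Add 180° to longitude and 90° to latitude: 201.09, 165.65.
Field: 201.09/20 → 10 → K, 165.65/10 → 16 → Q; chars KQ.
Square: 1.09/2 → 0, 5.65/1 → 5; chars 05.

KQ05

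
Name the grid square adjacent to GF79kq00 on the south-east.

GF79kp19

Longitude extended square 0; +1 → 1.
Latitude extended square 0; −1 → -1, wraps to 9, carry into subsquare.
Latitude subsquare q = 16; −1 → 15 = p.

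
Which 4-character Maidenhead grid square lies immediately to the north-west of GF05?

FF96

Longitude square 0; −1 → -1, wraps to 9, carry into field.
Longitude field G = 6; −1 → 5 = F.
Latitude square 5; +1 → 6.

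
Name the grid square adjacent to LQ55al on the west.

LQ45xl

Longitude subsquare a = 0; −1 → -1, wraps to 23 = x, carry into square.
Longitude square 5; −1 → 4.
The latitude characters are unchanged.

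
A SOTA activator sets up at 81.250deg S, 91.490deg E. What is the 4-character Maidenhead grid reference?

NA58

Shift to the Maidenhead origin (180°W, 90°S): lon 271.49, lat 8.75.
Field (20°×10°, letters A–R): lon ⌊271.49/20⌋ = 13 → N; lat ⌊8.75/10⌋ = 0 → A.
Square (2°×1°, digits 0–9): lon ⌊11.49/2⌋ = 5; lat ⌊8.75/1⌋ = 8.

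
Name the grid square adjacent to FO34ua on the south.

Latitude subsquare a = 0; −1 → -1, wraps to 23 = x, carry into square.
Latitude square 4; −1 → 3.
The longitude characters are unchanged.

FO33ux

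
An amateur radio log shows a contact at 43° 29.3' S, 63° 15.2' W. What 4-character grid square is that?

FE86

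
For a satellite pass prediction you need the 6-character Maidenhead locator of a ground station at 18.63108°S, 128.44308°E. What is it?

PH41fi

Offset from 180°W / 90°S: lon 308.4431°, lat 71.3689°.
Field: lon ⌊308.4431/20⌋ = 15 → P; lat ⌊71.3689/10⌋ = 7 → H.
Square: lon ⌊8.4431/2⌋ = 4; lat ⌊1.3689/1⌋ = 1.
Subsquare: lon ⌊0.4431/0.0833333⌋ = 5 → f; lat ⌊0.3689/0.0416667⌋ = 8 → i.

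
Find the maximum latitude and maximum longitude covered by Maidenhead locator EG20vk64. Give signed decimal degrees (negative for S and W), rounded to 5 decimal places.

Field E=4, G=6: +4·20° lon, +6·10° lat → SW at lon -100°, lat -30°.
Square 2, 0: +2·2° lon, +0·1° lat → SW at lon -96°, lat -30°.
Subsquare v=21, k=10: +21·0.0833333° lon, +10·0.0416667° lat → SW at lon -94.25°, lat -29.5833°.
Extended square 6, 4: +6·0.00833333° lon, +4·0.00416667° lat → SW at lon -94.2°, lat -29.5667°.
Cell spans 0.00833333° lon × 0.00416667° lat. NE corner is SW corner plus one full cell.
latitude -29.56250, longitude -94.19167.

-29.56250, -94.19167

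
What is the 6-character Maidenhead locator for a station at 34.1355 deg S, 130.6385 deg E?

Offset from 180°W / 90°S: lon 310.6385°, lat 55.8645°.
Field: lon ⌊310.6385/20⌋ = 15 → P; lat ⌊55.8645/10⌋ = 5 → F.
Square: lon ⌊10.6385/2⌋ = 5; lat ⌊5.8645/1⌋ = 5.
Subsquare: lon ⌊0.6385/0.0833333⌋ = 7 → h; lat ⌊0.8645/0.0416667⌋ = 20 → u.

PF55hu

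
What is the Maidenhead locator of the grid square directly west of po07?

OO97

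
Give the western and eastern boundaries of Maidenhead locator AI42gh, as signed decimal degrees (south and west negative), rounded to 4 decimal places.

-171.5000, -171.4167

Field A=0, I=8: +0·20° lon, +8·10° lat → SW at lon -180°, lat -10°.
Square 4, 2: +4·2° lon, +2·1° lat → SW at lon -172°, lat -8°.
Subsquare g=6, h=7: +6·0.0833333° lon, +7·0.0416667° lat → SW at lon -171.5°, lat -7.70833°.
Cell spans 0.0833333° lon × 0.0416667° lat.
west -171.5000, east -171.4167.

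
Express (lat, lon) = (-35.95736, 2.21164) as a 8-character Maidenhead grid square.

JF14cb50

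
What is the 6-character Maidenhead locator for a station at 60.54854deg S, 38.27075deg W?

HC09uk

Shift to the Maidenhead origin (180°W, 90°S): lon 141.7293, lat 29.4515.
Field: 141.7293/20 → 7 → H, 29.4515/10 → 2 → C; chars HC.
Square: 1.7293/2 → 0, 9.4515/1 → 9; chars 09.
Subsquare: 1.7293/0.0833333 → 20 → u, 0.4515/0.0416667 → 10 → k; chars uk.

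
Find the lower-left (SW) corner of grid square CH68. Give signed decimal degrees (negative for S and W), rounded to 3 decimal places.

-12.000, -128.000

Field C=2, H=7: +2·20° lon, +7·10° lat → SW at lon -140°, lat -20°.
Square 6, 8: +6·2° lon, +8·1° lat → SW at lon -128°, lat -12°.
latitude -12.000, longitude -128.000.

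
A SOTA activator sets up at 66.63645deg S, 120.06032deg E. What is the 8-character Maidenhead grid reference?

Shift to the Maidenhead origin (180°W, 90°S): lon 300.06032, lat 23.36355.
Field (20°×10°, letters A–R): lon ⌊300.06032/20⌋ = 15 → P; lat ⌊23.36355/10⌋ = 2 → C.
Square (2°×1°, digits 0–9): lon ⌊0.06032/2⌋ = 0; lat ⌊3.36355/1⌋ = 3.
Subsquare (5′×2.5′, letters a–x): lon ⌊0.06032/0.0833333⌋ = 0 → a; lat ⌊0.36355/0.0416667⌋ = 8 → i.
Extended square (30″×15″, digits 0–9): lon ⌊0.06032/0.00833333⌋ = 7; lat ⌊0.03022/0.00416667⌋ = 7.

PC03ai77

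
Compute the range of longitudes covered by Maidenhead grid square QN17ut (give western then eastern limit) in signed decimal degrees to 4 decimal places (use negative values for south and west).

143.6667, 143.7500

Field Q=16, N=13: +16·20° lon, +13·10° lat → SW at lon 140°, lat 40°.
Square 1, 7: +1·2° lon, +7·1° lat → SW at lon 142°, lat 47°.
Subsquare u=20, t=19: +20·0.0833333° lon, +19·0.0416667° lat → SW at lon 143.667°, lat 47.7917°.
Cell spans 0.0833333° lon × 0.0416667° lat.
west 143.6667, east 143.7500.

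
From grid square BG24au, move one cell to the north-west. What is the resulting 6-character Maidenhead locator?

BG14xv

Longitude subsquare a = 0; −1 → -1, wraps to 23 = x, carry into square.
Longitude square 2; −1 → 1.
Latitude subsquare u = 20; +1 → 21 = v.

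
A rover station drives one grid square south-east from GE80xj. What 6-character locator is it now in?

GE90ai

Longitude subsquare x = 23; +1 → 24, wraps to 0 = a, carry into square.
Longitude square 8; +1 → 9.
Latitude subsquare j = 9; −1 → 8 = i.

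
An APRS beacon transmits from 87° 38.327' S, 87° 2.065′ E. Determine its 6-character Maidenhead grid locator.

NA32mi

Add 180° to longitude and 90° to latitude: 267.0344, 2.3612.
Field: 267.0344/20 → 13 → N, 2.3612/10 → 0 → A; chars NA.
Square: 7.0344/2 → 3, 2.3612/1 → 2; chars 32.
Subsquare: 1.0344/0.0833333 → 12 → m, 0.3612/0.0416667 → 8 → i; chars mi.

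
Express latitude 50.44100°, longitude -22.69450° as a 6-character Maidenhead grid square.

Add 180° to longitude and 90° to latitude: 157.3055, 140.4410.
Field (20°×10°, letters A–R): lon ⌊157.3055/20⌋ = 7 → H; lat ⌊140.4410/10⌋ = 14 → O.
Square (2°×1°, digits 0–9): lon ⌊17.3055/2⌋ = 8; lat ⌊0.4410/1⌋ = 0.
Subsquare (5′×2.5′, letters a–x): lon ⌊1.3055/0.0833333⌋ = 15 → p; lat ⌊0.4410/0.0416667⌋ = 10 → k.

HO80pk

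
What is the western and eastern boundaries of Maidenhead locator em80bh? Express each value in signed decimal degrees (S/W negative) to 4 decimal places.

-83.9167, -83.8333

Field E=4, M=12: +4·20° lon, +12·10° lat → SW at lon -100°, lat 30°.
Square 8, 0: +8·2° lon, +0·1° lat → SW at lon -84°, lat 30°.
Subsquare b=1, h=7: +1·0.0833333° lon, +7·0.0416667° lat → SW at lon -83.9167°, lat 30.2917°.
Cell spans 0.0833333° lon × 0.0416667° lat.
west -83.9167, east -83.8333.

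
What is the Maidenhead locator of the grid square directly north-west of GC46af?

GC36xg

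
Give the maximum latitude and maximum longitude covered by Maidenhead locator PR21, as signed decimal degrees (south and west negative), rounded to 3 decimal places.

82.000, 126.000

Field P=15, R=17: +15·20° lon, +17·10° lat → SW at lon 120°, lat 80°.
Square 2, 1: +2·2° lon, +1·1° lat → SW at lon 124°, lat 81°.
Cell spans 2° lon × 1° lat. NE corner is SW corner plus one full cell.
latitude 82.000, longitude 126.000.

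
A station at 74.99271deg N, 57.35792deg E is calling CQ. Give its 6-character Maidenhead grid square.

Shift to the Maidenhead origin (180°W, 90°S): lon 237.3579, lat 164.9927.
Field: 237.3579/20 → 11 → L, 164.9927/10 → 16 → Q; chars LQ.
Square: 17.3579/2 → 8, 4.9927/1 → 4; chars 84.
Subsquare: 1.3579/0.0833333 → 16 → q, 0.9927/0.0416667 → 23 → x; chars qx.

LQ84qx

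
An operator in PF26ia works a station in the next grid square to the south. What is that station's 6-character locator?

PF25ix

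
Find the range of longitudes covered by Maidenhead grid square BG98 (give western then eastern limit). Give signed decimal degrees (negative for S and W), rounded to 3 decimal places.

-142.000, -140.000

Field B=1, G=6: +1·20° lon, +6·10° lat → SW at lon -160°, lat -30°.
Square 9, 8: +9·2° lon, +8·1° lat → SW at lon -142°, lat -22°.
Cell spans 2° lon × 1° lat.
west -142.000, east -140.000.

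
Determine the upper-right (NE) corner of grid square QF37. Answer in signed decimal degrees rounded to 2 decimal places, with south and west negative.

Field Q=16, F=5: +16·20° lon, +5·10° lat → SW at lon 140°, lat -40°.
Square 3, 7: +3·2° lon, +7·1° lat → SW at lon 146°, lat -33°.
Cell spans 2° lon × 1° lat. NE corner is SW corner plus one full cell.
latitude -32.00, longitude 148.00.

-32.00, 148.00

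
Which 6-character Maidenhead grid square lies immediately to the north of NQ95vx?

NQ96va

Latitude subsquare x = 23; +1 → 24, wraps to 0 = a, carry into square.
Latitude square 5; +1 → 6.
The longitude characters are unchanged.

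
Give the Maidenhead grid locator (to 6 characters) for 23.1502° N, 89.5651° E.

NL43sd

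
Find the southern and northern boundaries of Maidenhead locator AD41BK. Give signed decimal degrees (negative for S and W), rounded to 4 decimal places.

-58.5833, -58.5417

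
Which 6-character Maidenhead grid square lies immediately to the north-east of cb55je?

Longitude subsquare j = 9; +1 → 10 = k.
Latitude subsquare e = 4; +1 → 5 = f.

CB55kf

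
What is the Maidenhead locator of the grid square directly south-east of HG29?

HG38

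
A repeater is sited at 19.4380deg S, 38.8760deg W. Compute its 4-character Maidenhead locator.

Add 180° to longitude and 90° to latitude: 141.12, 70.56.
Field (20°×10°, letters A–R): 141.12/20 → 7 → H, 70.56/10 → 7 → H; chars HH.
Square (2°×1°, digits 0–9): 1.12/2 → 0, 0.56/1 → 0; chars 00.

HH00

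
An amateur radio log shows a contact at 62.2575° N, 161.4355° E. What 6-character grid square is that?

RP02rg

Shift to the Maidenhead origin (180°W, 90°S): lon 341.4355, lat 152.2575.
Field: lon ⌊341.4355/20⌋ = 17 → R; lat ⌊152.2575/10⌋ = 15 → P.
Square: lon ⌊1.4355/2⌋ = 0; lat ⌊2.2575/1⌋ = 2.
Subsquare: lon ⌊1.4355/0.0833333⌋ = 17 → r; lat ⌊0.2575/0.0416667⌋ = 6 → g.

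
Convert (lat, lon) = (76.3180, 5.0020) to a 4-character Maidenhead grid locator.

JQ26

Offset from 180°W / 90°S: lon 185.00°, lat 166.32°.
Field (20°×10°, letters A–R): 185.00/20 → 9 → J, 166.32/10 → 16 → Q; chars JQ.
Square (2°×1°, digits 0–9): 5.00/2 → 2, 6.32/1 → 6; chars 26.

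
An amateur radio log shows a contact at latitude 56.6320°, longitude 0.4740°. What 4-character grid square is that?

Shift to the Maidenhead origin (180°W, 90°S): lon 180.47, lat 146.63.
Field (20°×10°, letters A–R): 180.47/20 → 9 → J, 146.63/10 → 14 → O; chars JO.
Square (2°×1°, digits 0–9): 0.47/2 → 0, 6.63/1 → 6; chars 06.

JO06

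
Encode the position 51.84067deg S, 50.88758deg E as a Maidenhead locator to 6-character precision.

LD58kd

Shift to the Maidenhead origin (180°W, 90°S): lon 230.8876, lat 38.1593.
Field (20°×10°, letters A–R): 230.8876/20 → 11 → L, 38.1593/10 → 3 → D; chars LD.
Square (2°×1°, digits 0–9): 10.8876/2 → 5, 8.1593/1 → 8; chars 58.
Subsquare (5′×2.5′, letters a–x): 0.8876/0.0833333 → 10 → k, 0.1593/0.0416667 → 3 → d; chars kd.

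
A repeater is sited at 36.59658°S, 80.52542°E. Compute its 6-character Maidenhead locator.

NF03gj

Offset from 180°W / 90°S: lon 260.5254°, lat 53.4034°.
Field: 260.5254/20 → 13 → N, 53.4034/10 → 5 → F; chars NF.
Square: 0.5254/2 → 0, 3.4034/1 → 3; chars 03.
Subsquare: 0.5254/0.0833333 → 6 → g, 0.4034/0.0416667 → 9 → j; chars gj.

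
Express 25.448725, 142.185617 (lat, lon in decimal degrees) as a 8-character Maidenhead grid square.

Shift to the Maidenhead origin (180°W, 90°S): lon 322.18562, lat 115.44872.
Field: 322.18562/20 → 16 → Q, 115.44872/10 → 11 → L; chars QL.
Square: 2.18562/2 → 1, 5.44872/1 → 5; chars 15.
Subsquare: 0.18562/0.0833333 → 2 → c, 0.44872/0.0416667 → 10 → k; chars ck.
Extended square: 0.01895/0.00833333 → 2, 0.03206/0.00416667 → 7; chars 27.

QL15ck27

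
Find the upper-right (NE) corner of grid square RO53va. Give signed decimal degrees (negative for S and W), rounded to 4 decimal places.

Field R=17, O=14: +17·20° lon, +14·10° lat → SW at lon 160°, lat 50°.
Square 5, 3: +5·2° lon, +3·1° lat → SW at lon 170°, lat 53°.
Subsquare v=21, a=0: +21·0.0833333° lon, +0·0.0416667° lat → SW at lon 171.75°, lat 53°.
Cell spans 0.0833333° lon × 0.0416667° lat. NE corner is SW corner plus one full cell.
latitude 53.0417, longitude 171.8333.

53.0417, 171.8333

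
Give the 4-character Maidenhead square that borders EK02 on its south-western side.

DK91

Longitude square 0; −1 → -1, wraps to 9, carry into field.
Longitude field E = 4; −1 → 3 = D.
Latitude square 2; −1 → 1.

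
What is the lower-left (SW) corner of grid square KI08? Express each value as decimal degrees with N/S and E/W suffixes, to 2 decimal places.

2.00° S, 20.00° E

Field K=10, I=8: +10·20° lon, +8·10° lat → SW at lon 20°, lat -10°.
Square 0, 8: +0·2° lon, +8·1° lat → SW at lon 20°, lat -2°.
latitude 2.00° S, longitude 20.00° E.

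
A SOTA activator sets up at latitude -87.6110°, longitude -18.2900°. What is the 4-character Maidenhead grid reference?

Offset from 180°W / 90°S: lon 161.71°, lat 2.39°.
Field: 161.71/20 → 8 → I, 2.39/10 → 0 → A; chars IA.
Square: 1.71/2 → 0, 2.39/1 → 2; chars 02.

IA02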